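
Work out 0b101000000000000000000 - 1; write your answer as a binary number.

0b100111111111111111111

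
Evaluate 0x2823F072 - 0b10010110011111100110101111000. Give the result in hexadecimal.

0x155422FA

0b10010110011111100110101111000 = 0x12CFCD78 in hexadecimal.
Subtract column by column in base 16:
  2-8 → A (borrow)
  7-7-1 → F (borrow)
  0-D-1 → 2 (borrow)
  F-C-1 → 2
  3-F → 4 (borrow)
  2-C-1 → 5 (borrow)
  8-2-1 → 5
  2-1 → 1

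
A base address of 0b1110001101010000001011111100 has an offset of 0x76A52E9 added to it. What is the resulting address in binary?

0b10101100111110101010111100101

0x76A52E9 = 0b111011010100101001011101001 in binary.
Add column by column in base 2, right to left:
  0+1 = 1
  0+0 = 0
  1+0 = 1
  1+1 = 0 carry 1
  1+0+1 = 0 carry 1
  1+1+1 = 1 carry 1
  1+1+1 = 1 carry 1
  1+1+1 = 1 carry 1
  0+0+1 = 1
  1+1 = 0 carry 1
  0+0+1 = 1
  0+0 = 0
  0+1 = 1
  0+0 = 0
  0+1 = 1
  0+0 = 0
  1+0 = 1
  0+1 = 1
  1+0 = 1
  0+1 = 1
  1+0 = 1
  1+1 = 0 carry 1
  0+1+1 = 0 carry 1
  0+0+1 = 1
  0+1 = 1
  1+1 = 0 carry 1
  1+1+1 = 1 carry 1
  1+0+1 = 0 carry 1
  final carry 1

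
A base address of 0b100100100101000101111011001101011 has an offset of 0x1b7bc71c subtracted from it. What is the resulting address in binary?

0b100001001001001110010111101001111

0x1b7bc71c = 0b11011011110111100011100011100 in binary.
Subtract column by column in base 2:
  1-0 → 1
  1-0 → 1
  0-1 → 1 (borrow)
  1-1-1 → 1 (borrow)
  0-1-1 → 0 (borrow)
  1-0-1 → 0
  1-0 → 1
  0-0 → 0
  0-1 → 1 (borrow)
  1-1-1 → 1 (borrow)
  1-1-1 → 1 (borrow)
  0-0-1 → 1 (borrow)
  1-0-1 → 0
  1-0 → 1
  1-1 → 0
  1-1 → 0
  0-1 → 1 (borrow)
  1-1-1 → 1 (borrow)
  0-0-1 → 1 (borrow)
  0-1-1 → 0 (borrow)
  0-1-1 → 0 (borrow)
  1-1-1 → 1 (borrow)
  0-1-1 → 0 (borrow)
  1-0-1 → 0
  0-1 → 1 (borrow)
  0-1-1 → 0 (borrow)
  1-0-1 → 0
  0-1 → 1 (borrow)
  0-1-1 → 0 (borrow)
  1-0-1 → 0
  0-0 → 0
  0-0 → 0
  1-0 → 1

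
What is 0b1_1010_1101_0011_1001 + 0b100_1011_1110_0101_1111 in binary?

Add column by column in base 2, right to left:
  1+1 = 0 carry 1
  0+1+1 = 0 carry 1
  0+1+1 = 0 carry 1
  1+1+1 = 1 carry 1
  1+1+1 = 1 carry 1
  1+0+1 = 0 carry 1
  0+1+1 = 0 carry 1
  0+0+1 = 1
  1+0 = 1
  0+1 = 1
  1+1 = 0 carry 1
  1+1+1 = 1 carry 1
  0+1+1 = 0 carry 1
  1+1+1 = 1 carry 1
  0+0+1 = 1
  1+1 = 0 carry 1
  1+0+1 = 0 carry 1
  0+0+1 = 1
  0+1 = 1

0b1100110101110011000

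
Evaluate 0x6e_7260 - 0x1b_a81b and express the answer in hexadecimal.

0x52ca45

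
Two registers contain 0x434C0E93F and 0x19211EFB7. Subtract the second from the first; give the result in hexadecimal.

0x2A2AEF988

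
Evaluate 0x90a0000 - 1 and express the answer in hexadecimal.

0x909ffff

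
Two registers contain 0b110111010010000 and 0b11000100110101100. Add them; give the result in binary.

0b11111100000111100

Add column by column in base 2, right to left:
  0+0 = 0
  0+0 = 0
  0+1 = 1
  0+1 = 1
  1+0 = 1
  0+1 = 1
  0+0 = 0
  1+1 = 0 carry 1
  0+1+1 = 0 carry 1
  1+0+1 = 0 carry 1
  1+0+1 = 0 carry 1
  1+1+1 = 1 carry 1
  0+0+1 = 1
  1+0 = 1
  1+0 = 1
  0+1 = 1
  0+1 = 1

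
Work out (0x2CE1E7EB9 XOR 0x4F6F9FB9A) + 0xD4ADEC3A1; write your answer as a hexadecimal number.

0x1383C648C4

First 0x2CE1E7EB9 XOR 0x4F6F9FB9A = 0x638E78523.
Add column by column in base 16, right to left:
  3+1 = 4
  2+A = C
  5+3 = 8
  8+C = 4 carry 1
  7+E+1 = 6 carry 1
  E+D+1 = C carry 1
  8+A+1 = 3 carry 1
  3+4+1 = 8
  6+D = 3 carry 1
  final carry 1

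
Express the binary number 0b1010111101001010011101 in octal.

0o12751235

Group the bits in threes: 001 010 111 101 001 010 011 101 → 12751235.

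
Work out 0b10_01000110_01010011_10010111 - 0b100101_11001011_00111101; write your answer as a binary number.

Subtract column by column in base 2:
  1-1 → 0
  1-0 → 1
  1-1 → 0
  0-1 → 1 (borrow)
  1-1-1 → 1 (borrow)
  0-1-1 → 0 (borrow)
  0-0-1 → 1 (borrow)
  1-0-1 → 0
  1-1 → 0
  1-1 → 0
  0-0 → 0
  0-1 → 1 (borrow)
  1-0-1 → 0
  0-0 → 0
  1-1 → 0
  0-1 → 1 (borrow)
  0-1-1 → 0 (borrow)
  1-0-1 → 0
  1-1 → 0
  0-0 → 0
  0-0 → 0
  0-1 → 1 (borrow)
  1-0-1 → 0
  0-0 → 0
  0-0 → 0
  1-0 → 1

0b10001000001000100001011010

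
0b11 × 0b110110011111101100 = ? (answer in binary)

Multiply each base-2 digit by 3, carrying:
  0×3 = 0 → write 0
  0×3 = 0 → write 0
  1×3 = 3 → write 1 carry 1
  1×3+1 = 4 → write 0 carry 2
  0×3+2 = 2 → write 0 carry 1
  1×3+1 = 4 → write 0 carry 2
  1×3+2 = 5 → write 1 carry 2
  1×3+2 = 5 → write 1 carry 2
  1×3+2 = 5 → write 1 carry 2
  1×3+2 = 5 → write 1 carry 2
  1×3+2 = 5 → write 1 carry 2
  0×3+2 = 2 → write 0 carry 1
  0×3+1 = 1 → write 1
  1×3 = 3 → write 1 carry 1
  1×3+1 = 4 → write 0 carry 2
  0×3+2 = 2 → write 0 carry 1
  1×3+1 = 4 → write 0 carry 2
  1×3+2 = 5 → write 1 carry 2
  remaining carry: 10

0b10100011011111000100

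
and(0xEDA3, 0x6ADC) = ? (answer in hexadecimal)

0x6880

AND each hex digit independently (no carries):
  E&6=6, D&A=8, A&D=8, 3&C=0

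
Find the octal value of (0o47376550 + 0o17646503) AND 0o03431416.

0o3001012

Add column by column in base 8, right to left:
  0+3 = 3
  5+0 = 5
  5+5 = 2 carry 1
  6+6+1 = 5 carry 1
  7+4+1 = 4 carry 1
  3+6+1 = 2 carry 1
  7+7+1 = 7 carry 1
  4+1+1 = 6
Sum = 0o67245253; now AND with 0o03431416:
  6&0=0, 7&3=3, 2&4=0, 4&3=0, 5&1=1, 2&4=0, 5&1=1, 3&6=2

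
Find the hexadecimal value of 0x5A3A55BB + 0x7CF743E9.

0xD73199A4

Add column by column in base 16, right to left:
  B+9 = 4 carry 1
  B+E+1 = A carry 1
  5+3+1 = 9
  5+4 = 9
  A+7 = 1 carry 1
  3+F+1 = 3 carry 1
  A+C+1 = 7 carry 1
  5+7+1 = D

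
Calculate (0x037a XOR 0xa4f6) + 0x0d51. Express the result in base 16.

0xb4dd

First 0x037a XOR 0xa4f6 = 0xa78c.
Add column by column in base 16, right to left:
  c+1 = d
  8+5 = d
  7+d = 4 carry 1
  a+0+1 = b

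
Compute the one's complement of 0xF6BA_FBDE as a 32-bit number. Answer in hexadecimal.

Each hex digit d becomes F−d:
  F→0, 6→9, B→4, A→5, F→0, B→4, D→2, E→1

0x09450421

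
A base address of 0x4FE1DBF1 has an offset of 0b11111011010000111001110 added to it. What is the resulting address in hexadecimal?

0x505F7DBF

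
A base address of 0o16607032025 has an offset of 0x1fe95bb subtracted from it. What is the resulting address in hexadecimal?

0o16607032025 = 0x761c3415 in hexadecimal.
Subtract column by column in base 16:
  5-b → a (borrow)
  1-b-1 → 5 (borrow)
  4-5-1 → e (borrow)
  3-9-1 → 9 (borrow)
  c-e-1 → d (borrow)
  1-f-1 → 1 (borrow)
  6-1-1 → 4
  7-0 → 7

0x741d9e5a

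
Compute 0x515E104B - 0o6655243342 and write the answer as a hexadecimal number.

0o6655243342 = 0x36B546E2 in hexadecimal.
Subtract column by column in base 16:
  B-2 → 9
  4-E → 6 (borrow)
  0-6-1 → 9 (borrow)
  1-4-1 → C (borrow)
  E-5-1 → 8
  5-B → A (borrow)
  1-6-1 → A (borrow)
  5-3-1 → 1

0x1AA8C969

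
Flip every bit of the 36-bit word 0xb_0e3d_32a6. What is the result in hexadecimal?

Each hex digit d becomes f−d:
  b→4, 0→f, e→1, 3→c, d→2, 3→c, 2→d, a→5, 6→9

0x4f1c2cd59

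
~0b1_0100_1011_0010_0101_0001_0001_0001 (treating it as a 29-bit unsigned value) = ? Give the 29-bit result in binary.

0b01011010011011010111011101110

Invert each bit: 10100101100100101000100010001 → 01011010011011010111011101110.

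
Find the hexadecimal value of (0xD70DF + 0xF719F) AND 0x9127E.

Add column by column in base 16, right to left:
  F+F = E carry 1
  D+9+1 = 7 carry 1
  0+1+1 = 2
  7+7 = E
  D+F = C carry 1
  final carry 1
Sum = 0x1CE27E; now AND with 0x9127E:
  1&0=0, C&9=8, E&1=0, 2&2=2, 7&7=7, E&E=E

0x8027E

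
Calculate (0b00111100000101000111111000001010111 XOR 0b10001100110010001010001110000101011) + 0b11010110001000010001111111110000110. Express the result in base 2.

0b110000110111111011111110110000000010

First 0b00111100000101000111111000001010111 XOR 0b10001100110010001010001110000101011 = 0b10110000110111001101110110001111100.
Add column by column in base 2, right to left:
  0+0 = 0
  0+1 = 1
  1+1 = 0 carry 1
  1+0+1 = 0 carry 1
  1+0+1 = 0 carry 1
  1+0+1 = 0 carry 1
  1+0+1 = 0 carry 1
  0+1+1 = 0 carry 1
  0+1+1 = 0 carry 1
  0+1+1 = 0 carry 1
  1+1+1 = 1 carry 1
  1+1+1 = 1 carry 1
  0+1+1 = 0 carry 1
  1+1+1 = 1 carry 1
  1+1+1 = 1 carry 1
  1+1+1 = 1 carry 1
  0+0+1 = 1
  1+0 = 1
  1+0 = 1
  0+1 = 1
  0+0 = 0
  1+0 = 1
  1+0 = 1
  1+0 = 1
  0+1 = 1
  1+0 = 1
  1+0 = 1
  0+0 = 0
  0+1 = 1
  0+1 = 1
  0+0 = 0
  1+1 = 0 carry 1
  1+0+1 = 0 carry 1
  0+1+1 = 0 carry 1
  1+1+1 = 1 carry 1
  final carry 1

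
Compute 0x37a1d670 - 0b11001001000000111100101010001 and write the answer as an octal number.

0x37a1d670 = 0o6750353160 in octal.
0b11001001000000111100101010001 = 0o3110074521 in octal.
Subtract column by column in base 8:
  0-1 → 7 (borrow)
  6-2-1 → 3
  1-5 → 4 (borrow)
  3-4-1 → 6 (borrow)
  5-7-1 → 5 (borrow)
  3-0-1 → 2
  0-0 → 0
  5-1 → 4
  7-1 → 6
  6-3 → 3

0o3640256437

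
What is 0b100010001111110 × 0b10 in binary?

Multiply each base-2 digit by 2, carrying:
  0×2 = 0 → write 0
  1×2 = 2 → write 0 carry 1
  1×2+1 = 3 → write 1 carry 1
  1×2+1 = 3 → write 1 carry 1
  1×2+1 = 3 → write 1 carry 1
  1×2+1 = 3 → write 1 carry 1
  1×2+1 = 3 → write 1 carry 1
  0×2+1 = 1 → write 1
  0×2 = 0 → write 0
  0×2 = 0 → write 0
  1×2 = 2 → write 0 carry 1
  0×2+1 = 1 → write 1
  0×2 = 0 → write 0
  0×2 = 0 → write 0
  1×2 = 2 → write 0 carry 1
  remaining carry: 1

0b1000100011111100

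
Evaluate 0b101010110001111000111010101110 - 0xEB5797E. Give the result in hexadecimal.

0x1C121530

0b101010110001111000111010101110 = 0x2AC78EAE in hexadecimal.
Subtract column by column in base 16:
  E-E → 0
  A-7 → 3
  E-9 → 5
  8-7 → 1
  7-5 → 2
  C-B → 1
  A-E → C (borrow)
  2-0-1 → 1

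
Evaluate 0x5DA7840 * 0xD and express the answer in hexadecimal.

0x4C181B40

Multiply each base-16 digit by 13, carrying:
  0×13 = 0 → write 0
  4×13 = 52 → write 4 carry 3
  8×13+3 = 107 → write B carry 6
  7×13+6 = 97 → write 1 carry 6
  A×13+6 = 136 → write 8 carry 8
  D×13+8 = 177 → write 1 carry 11
  5×13+11 = 76 → write C carry 4
  remaining carry: 4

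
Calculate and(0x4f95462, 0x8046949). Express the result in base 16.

AND each hex digit independently (no carries):
  4&8=0, f&0=0, 9&4=0, 5&6=4, 4&9=0, 6&4=4, 2&9=0

0x0004040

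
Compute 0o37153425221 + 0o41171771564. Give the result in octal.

0o100345417005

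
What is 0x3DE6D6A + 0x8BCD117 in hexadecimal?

0xC9B3E81

Add column by column in base 16, right to left:
  A+7 = 1 carry 1
  6+1+1 = 8
  D+1 = E
  6+D = 3 carry 1
  E+C+1 = B carry 1
  D+B+1 = 9 carry 1
  3+8+1 = C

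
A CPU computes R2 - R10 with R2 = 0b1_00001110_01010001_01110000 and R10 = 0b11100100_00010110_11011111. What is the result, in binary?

0b1010100011101010010001

Subtract column by column in base 2:
  0-1 → 1 (borrow)
  0-1-1 → 0 (borrow)
  0-1-1 → 0 (borrow)
  0-1-1 → 0 (borrow)
  1-1-1 → 1 (borrow)
  1-0-1 → 0
  1-1 → 0
  0-1 → 1 (borrow)
  1-0-1 → 0
  0-1 → 1 (borrow)
  0-1-1 → 0 (borrow)
  0-0-1 → 1 (borrow)
  1-1-1 → 1 (borrow)
  0-0-1 → 1 (borrow)
  1-0-1 → 0
  0-0 → 0
  0-0 → 0
  1-0 → 1
  1-1 → 0
  1-0 → 1
  0-0 → 0
  0-1 → 1 (borrow)
  0-1-1 → 0 (borrow)
  0-1-1 → 0 (borrow)
  1-0-1 → 0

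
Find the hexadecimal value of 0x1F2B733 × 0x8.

Multiply each base-16 digit by 8, carrying:
  3×8 = 24 → write 8 carry 1
  3×8+1 = 25 → write 9 carry 1
  7×8+1 = 57 → write 9 carry 3
  B×8+3 = 91 → write B carry 5
  2×8+5 = 21 → write 5 carry 1
  F×8+1 = 121 → write 9 carry 7
  1×8+7 = 15 → write F

0xF95B998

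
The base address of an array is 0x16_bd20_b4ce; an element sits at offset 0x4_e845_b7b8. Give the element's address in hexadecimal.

Add column by column in base 16, right to left:
  e+8 = 6 carry 1
  c+b+1 = 8 carry 1
  4+7+1 = c
  b+b = 6 carry 1
  0+5+1 = 6
  2+4 = 6
  d+8 = 5 carry 1
  b+e+1 = a carry 1
  6+4+1 = b
  1+0 = 1

0x1ba5666c86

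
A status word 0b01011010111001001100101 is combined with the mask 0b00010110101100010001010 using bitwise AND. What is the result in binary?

0b00010010101000000000000

AND bit by bit (1 only where both bits are 1):
  01011010111001001100101
& 00010110101100010001010
= 00010010101000000000000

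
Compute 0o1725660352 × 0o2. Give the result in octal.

0o3653540724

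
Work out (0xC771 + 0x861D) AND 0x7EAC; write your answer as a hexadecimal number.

0x4C8C

Add column by column in base 16, right to left:
  1+D = E
  7+1 = 8
  7+6 = D
  C+8 = 4 carry 1
  final carry 1
Sum = 0x14D8E; now AND with 0x7EAC:
  1&0=0, 4&7=4, D&E=C, 8&A=8, E&C=C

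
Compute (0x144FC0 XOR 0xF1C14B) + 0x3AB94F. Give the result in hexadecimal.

First 0x144FC0 XOR 0xF1C14B = 0xE58E8B.
Add column by column in base 16, right to left:
  B+F = A carry 1
  8+4+1 = D
  E+9 = 7 carry 1
  8+B+1 = 4 carry 1
  5+A+1 = 0 carry 1
  E+3+1 = 2 carry 1
  final carry 1

0x12047DA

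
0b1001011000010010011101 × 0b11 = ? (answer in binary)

Multiply each base-2 digit by 3, carrying:
  1×3 = 3 → write 1 carry 1
  0×3+1 = 1 → write 1
  1×3 = 3 → write 1 carry 1
  1×3+1 = 4 → write 0 carry 2
  1×3+2 = 5 → write 1 carry 2
  0×3+2 = 2 → write 0 carry 1
  0×3+1 = 1 → write 1
  1×3 = 3 → write 1 carry 1
  0×3+1 = 1 → write 1
  0×3 = 0 → write 0
  1×3 = 3 → write 1 carry 1
  0×3+1 = 1 → write 1
  0×3 = 0 → write 0
  0×3 = 0 → write 0
  0×3 = 0 → write 0
  1×3 = 3 → write 1 carry 1
  1×3+1 = 4 → write 0 carry 2
  0×3+2 = 2 → write 0 carry 1
  1×3+1 = 4 → write 0 carry 2
  0×3+2 = 2 → write 0 carry 1
  0×3+1 = 1 → write 1
  1×3 = 3 → write 1 carry 1
  remaining carry: 1

0b11100001000110111010111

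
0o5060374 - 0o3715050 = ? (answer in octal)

Subtract column by column in base 8:
  4-0 → 4
  7-5 → 2
  3-0 → 3
  0-5 → 3 (borrow)
  6-1-1 → 4
  0-7 → 1 (borrow)
  5-3-1 → 1

0o1143324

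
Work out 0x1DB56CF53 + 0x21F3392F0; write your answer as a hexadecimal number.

0x3FA8A6243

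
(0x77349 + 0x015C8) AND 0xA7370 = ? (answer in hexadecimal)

0x20110

Add column by column in base 16, right to left:
  9+8 = 1 carry 1
  4+C+1 = 1 carry 1
  3+5+1 = 9
  7+1 = 8
  7+0 = 7
Sum = 0x78911; now AND with 0xA7370:
  7&A=2, 8&7=0, 9&3=1, 1&7=1, 1&0=0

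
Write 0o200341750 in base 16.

Each octal digit is 3 bits: 2=010 0=000 0=000 3=011 4=100 1=001 7=111 5=101 0=000.
Group the bits into nibbles: 0010 0000 0001 1100 0011 1110 1000 → 201C3E8.

0x201C3E8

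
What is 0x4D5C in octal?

Expand each hex digit to 4 bits: 4=0100 D=1101 5=0101 C=1100.
Group the bits in threes: 100 110 101 011 100 → 46534.

0o46534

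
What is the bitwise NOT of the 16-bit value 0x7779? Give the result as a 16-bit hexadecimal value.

0x8886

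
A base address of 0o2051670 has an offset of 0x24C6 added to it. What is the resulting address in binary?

0b10000111100001111110

0o2051670 = 0b10000101001110111000 in binary.
0x24C6 = 0b10010011000110 in binary.
Add column by column in base 2, right to left:
  0+0 = 0
  0+1 = 1
  0+1 = 1
  1+0 = 1
  1+0 = 1
  1+0 = 1
  0+1 = 1
  1+1 = 0 carry 1
  1+0+1 = 0 carry 1
  1+0+1 = 0 carry 1
  0+1+1 = 0 carry 1
  0+0+1 = 1
  1+0 = 1
  0+1 = 1
  1+0 = 1
  0+0 = 0
  0+0 = 0
  0+0 = 0
  0+0 = 0
  1+0 = 1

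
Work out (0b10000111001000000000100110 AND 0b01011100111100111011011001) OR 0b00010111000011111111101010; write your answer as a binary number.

0b10111001011111111101010

0b10000111001000000000100110 AND 0b01011100111100111011011001 = 0b00000100001000000000000000.
Then OR with 0b00010111000011111111101010.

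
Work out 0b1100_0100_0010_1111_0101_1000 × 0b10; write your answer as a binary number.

0b1100010000101111010110000

Multiply each base-2 digit by 2, carrying:
  0×2 = 0 → write 0
  0×2 = 0 → write 0
  0×2 = 0 → write 0
  1×2 = 2 → write 0 carry 1
  1×2+1 = 3 → write 1 carry 1
  0×2+1 = 1 → write 1
  1×2 = 2 → write 0 carry 1
  0×2+1 = 1 → write 1
  1×2 = 2 → write 0 carry 1
  1×2+1 = 3 → write 1 carry 1
  1×2+1 = 3 → write 1 carry 1
  1×2+1 = 3 → write 1 carry 1
  0×2+1 = 1 → write 1
  1×2 = 2 → write 0 carry 1
  0×2+1 = 1 → write 1
  0×2 = 0 → write 0
  0×2 = 0 → write 0
  0×2 = 0 → write 0
  1×2 = 2 → write 0 carry 1
  0×2+1 = 1 → write 1
  0×2 = 0 → write 0
  0×2 = 0 → write 0
  1×2 = 2 → write 0 carry 1
  1×2+1 = 3 → write 1 carry 1
  remaining carry: 1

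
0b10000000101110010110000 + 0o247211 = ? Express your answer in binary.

0o247211 = 0b10100111010001001 in binary.
Add column by column in base 2, right to left:
  0+1 = 1
  0+0 = 0
  0+0 = 0
  0+1 = 1
  1+0 = 1
  1+0 = 1
  0+0 = 0
  1+1 = 0 carry 1
  0+0+1 = 1
  0+1 = 1
  1+1 = 0 carry 1
  1+1+1 = 1 carry 1
  1+0+1 = 0 carry 1
  0+0+1 = 1
  1+1 = 0 carry 1
  0+0+1 = 1
  0+1 = 1
  0+0 = 0
  0+0 = 0
  0+0 = 0
  0+0 = 0
  0+0 = 0
  1+0 = 1

0b10000011010101100111001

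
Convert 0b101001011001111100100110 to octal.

Group the bits in threes: 101 001 011 001 111 100 100 110 → 51317446.

0o51317446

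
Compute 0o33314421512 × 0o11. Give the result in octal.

0o366460636632

Multiply each base-8 digit by 9, carrying:
  2×9 = 18 → write 2 carry 2
  1×9+2 = 11 → write 3 carry 1
  5×9+1 = 46 → write 6 carry 5
  1×9+5 = 14 → write 6 carry 1
  2×9+1 = 19 → write 3 carry 2
  4×9+2 = 38 → write 6 carry 4
  4×9+4 = 40 → write 0 carry 5
  1×9+5 = 14 → write 6 carry 1
  3×9+1 = 28 → write 4 carry 3
  3×9+3 = 30 → write 6 carry 3
  3×9+3 = 30 → write 6 carry 3
  remaining carry: 3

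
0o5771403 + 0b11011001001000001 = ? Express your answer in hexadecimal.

0o5771403 = 0x17f303 in hexadecimal.
0b11011001001000001 = 0x1b241 in hexadecimal.
Add column by column in base 16, right to left:
  3+1 = 4
  0+4 = 4
  3+2 = 5
  f+b = a carry 1
  7+1+1 = 9
  1+0 = 1

0x19a544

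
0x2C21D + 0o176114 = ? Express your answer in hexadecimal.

0x3BE69

0o176114 = 0xFC4C in hexadecimal.
Add column by column in base 16, right to left:
  D+C = 9 carry 1
  1+4+1 = 6
  2+C = E
  C+F = B carry 1
  2+0+1 = 3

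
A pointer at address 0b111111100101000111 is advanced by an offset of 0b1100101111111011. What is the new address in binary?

Add column by column in base 2, right to left:
  1+1 = 0 carry 1
  1+1+1 = 1 carry 1
  1+0+1 = 0 carry 1
  0+1+1 = 0 carry 1
  0+1+1 = 0 carry 1
  0+1+1 = 0 carry 1
  1+1+1 = 1 carry 1
  0+1+1 = 0 carry 1
  1+1+1 = 1 carry 1
  0+1+1 = 0 carry 1
  0+0+1 = 1
  1+1 = 0 carry 1
  1+0+1 = 0 carry 1
  1+0+1 = 0 carry 1
  1+1+1 = 1 carry 1
  1+1+1 = 1 carry 1
  1+0+1 = 0 carry 1
  1+0+1 = 0 carry 1
  final carry 1

0b1001100010101000010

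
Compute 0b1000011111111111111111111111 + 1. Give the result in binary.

0b1000100000000000000000000000

The trailing 23 digits are 1 (max in base 2), so adding 1 cascades: they roll to 0 and the next digit up increments.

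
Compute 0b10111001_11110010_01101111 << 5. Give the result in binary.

0b10111001111100100110111100000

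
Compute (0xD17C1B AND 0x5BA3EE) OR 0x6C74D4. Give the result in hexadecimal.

0x7D74DE

0xD17C1B AND 0x5BA3EE = 0x51200A.
Then OR with 0x6C74D4.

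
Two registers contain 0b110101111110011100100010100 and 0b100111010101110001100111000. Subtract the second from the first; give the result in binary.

Subtract column by column in base 2:
  0-0 → 0
  0-0 → 0
  1-0 → 1
  0-1 → 1 (borrow)
  1-1-1 → 1 (borrow)
  0-1-1 → 0 (borrow)
  0-0-1 → 1 (borrow)
  0-0-1 → 1 (borrow)
  1-1-1 → 1 (borrow)
  0-1-1 → 0 (borrow)
  0-0-1 → 1 (borrow)
  1-0-1 → 0
  1-0 → 1
  1-1 → 0
  0-1 → 1 (borrow)
  0-1-1 → 0 (borrow)
  1-0-1 → 0
  1-1 → 0
  1-0 → 1
  1-1 → 0
  1-0 → 1
  1-1 → 0
  0-1 → 1 (borrow)
  1-1-1 → 1 (borrow)
  0-0-1 → 1 (borrow)
  1-0-1 → 0
  1-1 → 0

0b1110101000101010111011100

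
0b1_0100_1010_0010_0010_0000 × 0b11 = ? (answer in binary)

0b1111011110011001100000

Multiply each base-2 digit by 3, carrying:
  0×3 = 0 → write 0
  0×3 = 0 → write 0
  0×3 = 0 → write 0
  0×3 = 0 → write 0
  0×3 = 0 → write 0
  1×3 = 3 → write 1 carry 1
  0×3+1 = 1 → write 1
  0×3 = 0 → write 0
  0×3 = 0 → write 0
  1×3 = 3 → write 1 carry 1
  0×3+1 = 1 → write 1
  0×3 = 0 → write 0
  0×3 = 0 → write 0
  1×3 = 3 → write 1 carry 1
  0×3+1 = 1 → write 1
  1×3 = 3 → write 1 carry 1
  0×3+1 = 1 → write 1
  0×3 = 0 → write 0
  1×3 = 3 → write 1 carry 1
  0×3+1 = 1 → write 1
  1×3 = 3 → write 1 carry 1
  remaining carry: 1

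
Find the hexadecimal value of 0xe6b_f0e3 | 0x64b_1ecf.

0xe6bfeef

OR each hex digit independently (no carries):
  e|6=e, 6|4=6, b|b=b, f|1=f, 0|e=e, e|c=e, 3|f=f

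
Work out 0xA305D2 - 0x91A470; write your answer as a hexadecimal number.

0x116162

Subtract column by column in base 16:
  2-0 → 2
  D-7 → 6
  5-4 → 1
  0-A → 6 (borrow)
  3-1-1 → 1
  A-9 → 1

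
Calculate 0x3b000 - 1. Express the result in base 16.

The trailing 3 digits are 0, so subtracting 1 borrows through: they become F and the next digit up decrements.

0x3afff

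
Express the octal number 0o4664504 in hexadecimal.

Each octal digit is 3 bits: 4=100 6=110 6=110 4=100 5=101 0=000 4=100.
Group the bits into nibbles: 0001 0011 0110 1001 0100 0100 → 136944.

0x136944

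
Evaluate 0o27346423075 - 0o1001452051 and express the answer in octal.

Subtract column by column in base 8:
  5-1 → 4
  7-5 → 2
  0-0 → 0
  3-2 → 1
  2-5 → 5 (borrow)
  4-4-1 → 7 (borrow)
  6-1-1 → 4
  4-0 → 4
  3-0 → 3
  7-1 → 6
  2-0 → 2

0o26344751024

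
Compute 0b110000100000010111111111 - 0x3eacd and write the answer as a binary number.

0b101111100001101100110010

0x3eacd = 0b111110101011001101 in binary.
Subtract column by column in base 2:
  1-1 → 0
  1-0 → 1
  1-1 → 0
  1-1 → 0
  1-0 → 1
  1-0 → 1
  1-1 → 0
  1-1 → 0
  1-0 → 1
  0-1 → 1 (borrow)
  1-0-1 → 0
  0-1 → 1 (borrow)
  0-0-1 → 1 (borrow)
  0-1-1 → 0 (borrow)
  0-1-1 → 0 (borrow)
  0-1-1 → 0 (borrow)
  0-1-1 → 0 (borrow)
  1-1-1 → 1 (borrow)
  0-0-1 → 1 (borrow)
  0-0-1 → 1 (borrow)
  0-0-1 → 1 (borrow)
  0-0-1 → 1 (borrow)
  1-0-1 → 0
  1-0 → 1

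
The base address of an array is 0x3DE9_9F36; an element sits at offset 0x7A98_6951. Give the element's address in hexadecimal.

Add column by column in base 16, right to left:
  6+1 = 7
  3+5 = 8
  F+9 = 8 carry 1
  9+6+1 = 0 carry 1
  9+8+1 = 2 carry 1
  E+9+1 = 8 carry 1
  D+A+1 = 8 carry 1
  3+7+1 = B

0xB8820887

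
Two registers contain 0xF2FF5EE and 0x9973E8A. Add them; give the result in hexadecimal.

Add column by column in base 16, right to left:
  E+A = 8 carry 1
  E+8+1 = 7 carry 1
  5+E+1 = 4 carry 1
  F+3+1 = 3 carry 1
  F+7+1 = 7 carry 1
  2+9+1 = C
  F+9 = 8 carry 1
  final carry 1

0x18C73478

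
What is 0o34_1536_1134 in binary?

Each octal digit is 3 bits: 3=011 4=100 1=001 5=101 3=011 6=110 1=001 1=001 3=011 4=100.

0b11100001101011110001001011100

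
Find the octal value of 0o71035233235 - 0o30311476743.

0o40523534272

Subtract column by column in base 8:
  5-3 → 2
  3-4 → 7 (borrow)
  2-7-1 → 2 (borrow)
  3-6-1 → 4 (borrow)
  3-7-1 → 3 (borrow)
  2-4-1 → 5 (borrow)
  5-1-1 → 3
  3-1 → 2
  0-3 → 5 (borrow)
  1-0-1 → 0
  7-3 → 4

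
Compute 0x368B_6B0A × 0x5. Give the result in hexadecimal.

Multiply each base-16 digit by 5, carrying:
  A×5 = 50 → write 2 carry 3
  0×5+3 = 3 → write 3
  B×5 = 55 → write 7 carry 3
  6×5+3 = 33 → write 1 carry 2
  B×5+2 = 57 → write 9 carry 3
  8×5+3 = 43 → write B carry 2
  6×5+2 = 32 → write 0 carry 2
  3×5+2 = 17 → write 1 carry 1
  remaining carry: 1

0x110B91732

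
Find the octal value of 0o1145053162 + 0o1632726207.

0o3000001371

Add column by column in base 8, right to left:
  2+7 = 1 carry 1
  6+0+1 = 7
  1+2 = 3
  3+6 = 1 carry 1
  5+2+1 = 0 carry 1
  0+7+1 = 0 carry 1
  5+2+1 = 0 carry 1
  4+3+1 = 0 carry 1
  1+6+1 = 0 carry 1
  1+1+1 = 3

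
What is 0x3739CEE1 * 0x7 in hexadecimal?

Multiply each base-16 digit by 7, carrying:
  1×7 = 7 → write 7
  E×7 = 98 → write 2 carry 6
  E×7+6 = 104 → write 8 carry 6
  C×7+6 = 90 → write A carry 5
  9×7+5 = 68 → write 4 carry 4
  3×7+4 = 25 → write 9 carry 1
  7×7+1 = 50 → write 2 carry 3
  3×7+3 = 24 → write 8 carry 1
  remaining carry: 1

0x18294A827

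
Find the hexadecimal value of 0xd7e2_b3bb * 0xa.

0x86edb054e

Multiply each base-16 digit by 10, carrying:
  b×10 = 110 → write e carry 6
  b×10+6 = 116 → write 4 carry 7
  3×10+7 = 37 → write 5 carry 2
  b×10+2 = 112 → write 0 carry 7
  2×10+7 = 27 → write b carry 1
  e×10+1 = 141 → write d carry 8
  7×10+8 = 78 → write e carry 4
  d×10+4 = 134 → write 6 carry 8
  remaining carry: 8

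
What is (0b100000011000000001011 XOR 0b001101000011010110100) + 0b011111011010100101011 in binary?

0b1001100110101111101010

First 0b100000011000000001011 XOR 0b001101000011010110100 = 0b101101011011010111111.
Add column by column in base 2, right to left:
  1+1 = 0 carry 1
  1+1+1 = 1 carry 1
  1+0+1 = 0 carry 1
  1+1+1 = 1 carry 1
  1+0+1 = 0 carry 1
  1+1+1 = 1 carry 1
  0+0+1 = 1
  1+0 = 1
  0+1 = 1
  1+0 = 1
  1+1 = 0 carry 1
  0+0+1 = 1
  1+1 = 0 carry 1
  1+1+1 = 1 carry 1
  0+0+1 = 1
  1+1 = 0 carry 1
  0+1+1 = 0 carry 1
  1+1+1 = 1 carry 1
  1+1+1 = 1 carry 1
  0+1+1 = 0 carry 1
  1+0+1 = 0 carry 1
  final carry 1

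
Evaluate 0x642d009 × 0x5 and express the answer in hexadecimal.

0x1f4e102d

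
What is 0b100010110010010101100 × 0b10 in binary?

Multiply each base-2 digit by 2, carrying:
  0×2 = 0 → write 0
  0×2 = 0 → write 0
  1×2 = 2 → write 0 carry 1
  1×2+1 = 3 → write 1 carry 1
  0×2+1 = 1 → write 1
  1×2 = 2 → write 0 carry 1
  0×2+1 = 1 → write 1
  1×2 = 2 → write 0 carry 1
  0×2+1 = 1 → write 1
  0×2 = 0 → write 0
  1×2 = 2 → write 0 carry 1
  0×2+1 = 1 → write 1
  0×2 = 0 → write 0
  1×2 = 2 → write 0 carry 1
  1×2+1 = 3 → write 1 carry 1
  0×2+1 = 1 → write 1
  1×2 = 2 → write 0 carry 1
  0×2+1 = 1 → write 1
  0×2 = 0 → write 0
  0×2 = 0 → write 0
  1×2 = 2 → write 0 carry 1
  remaining carry: 1

0b1000101100100101011000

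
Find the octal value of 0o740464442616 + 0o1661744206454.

0o2622430651272

Add column by column in base 8, right to left:
  6+4 = 2 carry 1
  1+5+1 = 7
  6+4 = 2 carry 1
  2+6+1 = 1 carry 1
  4+0+1 = 5
  4+2 = 6
  4+4 = 0 carry 1
  6+4+1 = 3 carry 1
  4+7+1 = 4 carry 1
  0+1+1 = 2
  4+6 = 2 carry 1
  7+6+1 = 6 carry 1
  0+1+1 = 2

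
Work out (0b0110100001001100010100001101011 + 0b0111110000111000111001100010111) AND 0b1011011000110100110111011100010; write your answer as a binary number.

0b1010010000000100000101010000010

Add column by column in base 2, right to left:
  1+1 = 0 carry 1
  1+1+1 = 1 carry 1
  0+1+1 = 0 carry 1
  1+0+1 = 0 carry 1
  0+1+1 = 0 carry 1
  1+0+1 = 0 carry 1
  1+0+1 = 0 carry 1
  0+0+1 = 1
  0+1 = 1
  0+1 = 1
  0+0 = 0
  1+0 = 1
  0+1 = 1
  1+1 = 0 carry 1
  0+1+1 = 0 carry 1
  0+0+1 = 1
  0+0 = 0
  1+0 = 1
  1+1 = 0 carry 1
  0+1+1 = 0 carry 1
  0+1+1 = 0 carry 1
  1+0+1 = 0 carry 1
  0+0+1 = 1
  0+0 = 0
  0+0 = 0
  0+1 = 1
  1+1 = 0 carry 1
  0+1+1 = 0 carry 1
  1+1+1 = 1 carry 1
  1+1+1 = 1 carry 1
  final carry 1
Sum = 0b1110010010000101001101110000010; now AND with 0b1011011000110100110111011100010:
  1110010010000101001101110000010
& 1011011000110100110111011100010
= 1010010000000100000101010000010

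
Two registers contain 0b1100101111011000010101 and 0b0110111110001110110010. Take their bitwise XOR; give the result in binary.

XOR bit by bit (1 where the bits differ):
  1100101111011000010101
^ 0110111110001110110010
= 1010010001010110100111

0b1010010001010110100111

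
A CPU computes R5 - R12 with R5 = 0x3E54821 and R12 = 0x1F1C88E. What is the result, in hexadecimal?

0x1F37F93

Subtract column by column in base 16:
  1-E → 3 (borrow)
  2-8-1 → 9 (borrow)
  8-8-1 → F (borrow)
  4-C-1 → 7 (borrow)
  5-1-1 → 3
  E-F → F (borrow)
  3-1-1 → 1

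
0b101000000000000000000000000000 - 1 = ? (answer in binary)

The trailing 27 digits are 0, so subtracting 1 borrows through: they become 1 and the next digit up decrements.

0b100111111111111111111111111111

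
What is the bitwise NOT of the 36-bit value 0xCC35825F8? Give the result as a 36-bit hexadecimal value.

0x33CA7DA07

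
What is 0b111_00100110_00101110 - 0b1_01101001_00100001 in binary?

0b1011011110100001101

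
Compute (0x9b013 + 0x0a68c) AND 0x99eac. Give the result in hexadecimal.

Add column by column in base 16, right to left:
  3+c = f
  1+8 = 9
  0+6 = 6
  b+a = 5 carry 1
  9+0+1 = a
Sum = 0xa569f; now AND with 0x99eac:
  a&9=8, 5&9=1, 6&e=6, 9&a=8, f&c=c

0x8168c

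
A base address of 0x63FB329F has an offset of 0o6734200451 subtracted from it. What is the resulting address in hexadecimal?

0o6734200451 = 0x37710129 in hexadecimal.
Subtract column by column in base 16:
  F-9 → 6
  9-2 → 7
  2-1 → 1
  3-0 → 3
  B-1 → A
  F-7 → 8
  3-7 → C (borrow)
  6-3-1 → 2

0x2C8A3176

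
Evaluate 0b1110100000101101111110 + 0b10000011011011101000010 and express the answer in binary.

0b11110111100001011000000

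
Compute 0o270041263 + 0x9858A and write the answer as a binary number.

0o270041263 = 0b10111000000100001010110011 in binary.
0x9858A = 0b10011000010110001010 in binary.
Add column by column in base 2, right to left:
  1+0 = 1
  1+1 = 0 carry 1
  0+0+1 = 1
  0+1 = 1
  1+0 = 1
  1+0 = 1
  0+0 = 0
  1+1 = 0 carry 1
  0+1+1 = 0 carry 1
  1+0+1 = 0 carry 1
  0+1+1 = 0 carry 1
  0+0+1 = 1
  0+0 = 0
  0+0 = 0
  1+0 = 1
  0+1 = 1
  0+1 = 1
  0+0 = 0
  0+0 = 0
  0+1 = 1
  0+0 = 0
  1+0 = 1
  1+0 = 1
  1+0 = 1
  0+0 = 0
  1+0 = 1

0b10111010011100100000111101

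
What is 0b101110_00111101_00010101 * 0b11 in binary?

Multiply each base-2 digit by 3, carrying:
  1×3 = 3 → write 1 carry 1
  0×3+1 = 1 → write 1
  1×3 = 3 → write 1 carry 1
  0×3+1 = 1 → write 1
  1×3 = 3 → write 1 carry 1
  0×3+1 = 1 → write 1
  0×3 = 0 → write 0
  0×3 = 0 → write 0
  1×3 = 3 → write 1 carry 1
  0×3+1 = 1 → write 1
  1×3 = 3 → write 1 carry 1
  1×3+1 = 4 → write 0 carry 2
  1×3+2 = 5 → write 1 carry 2
  1×3+2 = 5 → write 1 carry 2
  0×3+2 = 2 → write 0 carry 1
  0×3+1 = 1 → write 1
  0×3 = 0 → write 0
  1×3 = 3 → write 1 carry 1
  1×3+1 = 4 → write 0 carry 2
  1×3+2 = 5 → write 1 carry 2
  0×3+2 = 2 → write 0 carry 1
  1×3+1 = 4 → write 0 carry 2
  remaining carry: 10

0b100010101011011100111111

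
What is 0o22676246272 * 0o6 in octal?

Multiply each base-8 digit by 6, carrying:
  2×6 = 12 → write 4 carry 1
  7×6+1 = 43 → write 3 carry 5
  2×6+5 = 17 → write 1 carry 2
  6×6+2 = 38 → write 6 carry 4
  4×6+4 = 28 → write 4 carry 3
  2×6+3 = 15 → write 7 carry 1
  6×6+1 = 37 → write 5 carry 4
  7×6+4 = 46 → write 6 carry 5
  6×6+5 = 41 → write 1 carry 5
  2×6+5 = 17 → write 1 carry 2
  2×6+2 = 14 → write 6 carry 1
  remaining carry: 1

0o161165746134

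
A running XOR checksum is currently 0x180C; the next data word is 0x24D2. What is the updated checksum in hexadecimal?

0x3CDE

XOR each hex digit independently (no carries):
  1^2=3, 8^4=C, 0^D=D, C^2=E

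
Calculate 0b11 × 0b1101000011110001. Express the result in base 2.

0b100111001011010011

Multiply each base-2 digit by 3, carrying:
  1×3 = 3 → write 1 carry 1
  0×3+1 = 1 → write 1
  0×3 = 0 → write 0
  0×3 = 0 → write 0
  1×3 = 3 → write 1 carry 1
  1×3+1 = 4 → write 0 carry 2
  1×3+2 = 5 → write 1 carry 2
  1×3+2 = 5 → write 1 carry 2
  0×3+2 = 2 → write 0 carry 1
  0×3+1 = 1 → write 1
  0×3 = 0 → write 0
  0×3 = 0 → write 0
  1×3 = 3 → write 1 carry 1
  0×3+1 = 1 → write 1
  1×3 = 3 → write 1 carry 1
  1×3+1 = 4 → write 0 carry 2
  remaining carry: 10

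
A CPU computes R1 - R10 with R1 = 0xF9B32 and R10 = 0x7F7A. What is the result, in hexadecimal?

Subtract column by column in base 16:
  2-A → 8 (borrow)
  3-7-1 → B (borrow)
  B-F-1 → B (borrow)
  9-7-1 → 1
  F-0 → F

0xF1BB8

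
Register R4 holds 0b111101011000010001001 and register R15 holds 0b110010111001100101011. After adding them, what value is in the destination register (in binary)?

0b1110000010001110110100

Add column by column in base 2, right to left:
  1+1 = 0 carry 1
  0+1+1 = 0 carry 1
  0+0+1 = 1
  1+1 = 0 carry 1
  0+0+1 = 1
  0+1 = 1
  0+0 = 0
  1+0 = 1
  0+1 = 1
  0+1 = 1
  0+0 = 0
  0+0 = 0
  1+1 = 0 carry 1
  1+1+1 = 1 carry 1
  0+1+1 = 0 carry 1
  1+0+1 = 0 carry 1
  0+1+1 = 0 carry 1
  1+0+1 = 0 carry 1
  1+0+1 = 0 carry 1
  1+1+1 = 1 carry 1
  1+1+1 = 1 carry 1
  final carry 1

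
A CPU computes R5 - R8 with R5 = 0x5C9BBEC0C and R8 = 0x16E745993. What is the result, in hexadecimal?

0x45B479279

Subtract column by column in base 16:
  C-3 → 9
  0-9 → 7 (borrow)
  C-9-1 → 2
  E-5 → 9
  B-4 → 7
  B-7 → 4
  9-E → B (borrow)
  C-6-1 → 5
  5-1 → 4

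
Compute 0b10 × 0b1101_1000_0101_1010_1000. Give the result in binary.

Multiply each base-2 digit by 2, carrying:
  0×2 = 0 → write 0
  0×2 = 0 → write 0
  0×2 = 0 → write 0
  1×2 = 2 → write 0 carry 1
  0×2+1 = 1 → write 1
  1×2 = 2 → write 0 carry 1
  0×2+1 = 1 → write 1
  1×2 = 2 → write 0 carry 1
  1×2+1 = 3 → write 1 carry 1
  0×2+1 = 1 → write 1
  1×2 = 2 → write 0 carry 1
  0×2+1 = 1 → write 1
  0×2 = 0 → write 0
  0×2 = 0 → write 0
  0×2 = 0 → write 0
  1×2 = 2 → write 0 carry 1
  1×2+1 = 3 → write 1 carry 1
  0×2+1 = 1 → write 1
  1×2 = 2 → write 0 carry 1
  1×2+1 = 3 → write 1 carry 1
  remaining carry: 1

0b110110000101101010000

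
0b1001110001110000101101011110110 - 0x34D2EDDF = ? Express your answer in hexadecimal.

0x19656D17

0b1001110001110000101101011110110 = 0x4E385AF6 in hexadecimal.
Subtract column by column in base 16:
  6-F → 7 (borrow)
  F-D-1 → 1
  A-D → D (borrow)
  5-E-1 → 6 (borrow)
  8-2-1 → 5
  3-D → 6 (borrow)
  E-4-1 → 9
  4-3 → 1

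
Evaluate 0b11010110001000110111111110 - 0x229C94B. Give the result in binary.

0x229C94B = 0b10001010011100100101001011 in binary.
Subtract column by column in base 2:
  0-1 → 1 (borrow)
  1-1-1 → 1 (borrow)
  1-0-1 → 0
  1-1 → 0
  1-0 → 1
  1-0 → 1
  1-1 → 0
  1-0 → 1
  1-1 → 0
  0-0 → 0
  1-0 → 1
  1-1 → 0
  0-0 → 0
  0-0 → 0
  0-1 → 1 (borrow)
  1-1-1 → 1 (borrow)
  0-1-1 → 0 (borrow)
  0-0-1 → 1 (borrow)
  0-0-1 → 1 (borrow)
  1-1-1 → 1 (borrow)
  1-0-1 → 0
  0-1 → 1 (borrow)
  1-0-1 → 0
  0-0 → 0
  1-0 → 1
  1-1 → 0

0b1001011101100010010110011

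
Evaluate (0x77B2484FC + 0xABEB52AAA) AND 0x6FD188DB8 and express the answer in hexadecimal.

Add column by column in base 16, right to left:
  C+A = 6 carry 1
  F+A+1 = A carry 1
  4+A+1 = F
  8+2 = A
  4+5 = 9
  2+B = D
  B+E = 9 carry 1
  7+B+1 = 3 carry 1
  7+A+1 = 2 carry 1
  final carry 1
Sum = 0x1239D9AFA6; now AND with 0x6FD188DB8:
  1&0=0, 2&6=2, 3&F=3, 9&D=9, D&1=1, 9&8=8, A&8=8, F&D=D, A&B=A, 6&8=0

0x239188DA0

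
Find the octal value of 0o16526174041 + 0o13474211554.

Add column by column in base 8, right to left:
  1+4 = 5
  4+5 = 1 carry 1
  0+5+1 = 6
  4+1 = 5
  7+1 = 0 carry 1
  1+2+1 = 4
  6+4 = 2 carry 1
  2+7+1 = 2 carry 1
  5+4+1 = 2 carry 1
  6+3+1 = 2 carry 1
  1+1+1 = 3

0o32222405615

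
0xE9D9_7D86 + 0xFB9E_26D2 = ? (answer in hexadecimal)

0x1E577A458

Add column by column in base 16, right to left:
  6+2 = 8
  8+D = 5 carry 1
  D+6+1 = 4 carry 1
  7+2+1 = A
  9+E = 7 carry 1
  D+9+1 = 7 carry 1
  9+B+1 = 5 carry 1
  E+F+1 = E carry 1
  final carry 1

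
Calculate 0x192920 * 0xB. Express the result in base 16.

0x114C460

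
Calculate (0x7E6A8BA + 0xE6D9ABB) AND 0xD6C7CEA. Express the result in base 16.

0x4444060

Add column by column in base 16, right to left:
  A+B = 5 carry 1
  B+B+1 = 7 carry 1
  8+A+1 = 3 carry 1
  A+9+1 = 4 carry 1
  6+D+1 = 4 carry 1
  E+6+1 = 5 carry 1
  7+E+1 = 6 carry 1
  final carry 1
Sum = 0x16544375; now AND with 0xD6C7CEA:
  1&0=0, 6&D=4, 5&6=4, 4&C=4, 4&7=4, 3&C=0, 7&E=6, 5&A=0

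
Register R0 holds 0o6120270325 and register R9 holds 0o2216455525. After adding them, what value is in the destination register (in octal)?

0o10336746052

Add column by column in base 8, right to left:
  5+5 = 2 carry 1
  2+2+1 = 5
  3+5 = 0 carry 1
  0+5+1 = 6
  7+5 = 4 carry 1
  2+4+1 = 7
  0+6 = 6
  2+1 = 3
  1+2 = 3
  6+2 = 0 carry 1
  final carry 1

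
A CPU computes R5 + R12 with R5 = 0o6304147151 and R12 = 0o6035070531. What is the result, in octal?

0o14341237702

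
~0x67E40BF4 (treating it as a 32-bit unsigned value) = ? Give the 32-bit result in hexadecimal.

0x981BF40B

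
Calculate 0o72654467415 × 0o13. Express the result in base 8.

Multiply each base-8 digit by 11, carrying:
  5×11 = 55 → write 7 carry 6
  1×11+6 = 17 → write 1 carry 2
  4×11+2 = 46 → write 6 carry 5
  7×11+5 = 82 → write 2 carry 10
  6×11+10 = 76 → write 4 carry 9
  4×11+9 = 53 → write 5 carry 6
  4×11+6 = 50 → write 2 carry 6
  5×11+6 = 61 → write 5 carry 7
  6×11+7 = 73 → write 1 carry 9
  2×11+9 = 31 → write 7 carry 3
  7×11+3 = 80 → write 0 carry 10
  remaining carry: 12

0o1207152542617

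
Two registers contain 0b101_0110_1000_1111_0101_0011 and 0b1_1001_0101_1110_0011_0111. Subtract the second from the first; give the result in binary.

0b1111010011000100011100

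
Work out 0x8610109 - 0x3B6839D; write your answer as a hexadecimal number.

Subtract column by column in base 16:
  9-D → C (borrow)
  0-9-1 → 6 (borrow)
  1-3-1 → D (borrow)
  0-8-1 → 7 (borrow)
  1-6-1 → A (borrow)
  6-B-1 → A (borrow)
  8-3-1 → 4

0x4AA7D6C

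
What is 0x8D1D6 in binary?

0b10001101000111010110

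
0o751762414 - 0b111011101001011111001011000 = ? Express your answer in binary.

0o751762414 = 0b111101001111110010100001100 in binary.
Subtract column by column in base 2:
  0-0 → 0
  0-0 → 0
  1-0 → 1
  1-1 → 0
  0-1 → 1 (borrow)
  0-0-1 → 1 (borrow)
  0-1-1 → 0 (borrow)
  0-0-1 → 1 (borrow)
  1-0-1 → 0
  0-1 → 1 (borrow)
  1-1-1 → 1 (borrow)
  0-1-1 → 0 (borrow)
  0-1-1 → 0 (borrow)
  1-1-1 → 1 (borrow)
  1-0-1 → 0
  1-1 → 0
  1-0 → 1
  1-0 → 1
  1-1 → 0
  0-0 → 0
  0-1 → 1 (borrow)
  1-1-1 → 1 (borrow)
  0-1-1 → 0 (borrow)
  1-0-1 → 0
  1-1 → 0
  1-1 → 0
  1-1 → 0

0b1100110010011010110100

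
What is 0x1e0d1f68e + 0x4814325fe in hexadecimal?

Add column by column in base 16, right to left:
  e+e = c carry 1
  8+f+1 = 8 carry 1
  6+5+1 = c
  f+2 = 1 carry 1
  1+3+1 = 5
  d+4 = 1 carry 1
  0+1+1 = 2
  e+8 = 6 carry 1
  1+4+1 = 6

0x662151c8c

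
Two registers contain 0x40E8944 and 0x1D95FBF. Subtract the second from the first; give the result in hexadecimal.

0x2352985

Subtract column by column in base 16:
  4-F → 5 (borrow)
  4-B-1 → 8 (borrow)
  9-F-1 → 9 (borrow)
  8-5-1 → 2
  E-9 → 5
  0-D → 3 (borrow)
  4-1-1 → 2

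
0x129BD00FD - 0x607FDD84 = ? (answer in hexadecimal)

0xC93D2379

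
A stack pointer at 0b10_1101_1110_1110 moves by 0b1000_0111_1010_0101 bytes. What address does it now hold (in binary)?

0b1011010110010011

Add column by column in base 2, right to left:
  0+1 = 1
  1+0 = 1
  1+1 = 0 carry 1
  1+0+1 = 0 carry 1
  0+0+1 = 1
  1+1 = 0 carry 1
  1+0+1 = 0 carry 1
  1+1+1 = 1 carry 1
  1+1+1 = 1 carry 1
  0+1+1 = 0 carry 1
  1+1+1 = 1 carry 1
  1+0+1 = 0 carry 1
  0+0+1 = 1
  1+0 = 1
  0+0 = 0
  0+1 = 1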